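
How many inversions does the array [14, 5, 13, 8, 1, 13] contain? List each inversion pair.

Finding inversions in [14, 5, 13, 8, 1, 13]:

(0, 1): arr[0]=14 > arr[1]=5
(0, 2): arr[0]=14 > arr[2]=13
(0, 3): arr[0]=14 > arr[3]=8
(0, 4): arr[0]=14 > arr[4]=1
(0, 5): arr[0]=14 > arr[5]=13
(1, 4): arr[1]=5 > arr[4]=1
(2, 3): arr[2]=13 > arr[3]=8
(2, 4): arr[2]=13 > arr[4]=1
(3, 4): arr[3]=8 > arr[4]=1

Total inversions: 9

The array has 9 inversion(s): (0,1), (0,2), (0,3), (0,4), (0,5), (1,4), (2,3), (2,4), (3,4). Each pair (i,j) satisfies i < j and arr[i] > arr[j].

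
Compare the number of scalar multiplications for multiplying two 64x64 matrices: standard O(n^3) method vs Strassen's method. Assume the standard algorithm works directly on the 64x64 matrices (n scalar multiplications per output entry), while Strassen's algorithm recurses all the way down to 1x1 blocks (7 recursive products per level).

Matrix multiplication for 64x64 matrices:

Standard algorithm: 64^3 = 262144 multiplications
Strassen's algorithm: 7^(log2(64)) = 7^6 = 117649 multiplications
Savings: 262144 - 117649 = 144495 multiplications

Standard: 262144 multiplications (64^3). Strassen: 117649 multiplications (7^6). Strassen reduces 8 recursive multiplications to 7 at each level.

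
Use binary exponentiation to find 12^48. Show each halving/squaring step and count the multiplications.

Computing 12^48 by squaring (build up from 12^1; each line after the first costs one multiplication):

12^1 = 12
12^2 = (12^1)^2 = 12^2 = 144
12^3 = 12 * 12^2 = 12 * 144 = 1728
12^6 = (12^3)^2 = 1728^2 = 2985984
12^12 = (12^6)^2 = 2985984^2 = 8916100448256
12^24 = (12^12)^2 = 8916100448256^2 = 79496847203390844133441536
12^48 = (12^24)^2 = 79496847203390844133441536^2 = 6319748715279270675921934218987893281199411530039296

Result: 6319748715279270675921934218987893281199411530039296
Multiplications needed: 6 (6 lines after 12^1)

12^48 = 6319748715279270675921934218987893281199411530039296. Using exponentiation by squaring, this requires 6 multiplications. The key idea: if the exponent is even, square the half-power; if odd, multiply by the base once.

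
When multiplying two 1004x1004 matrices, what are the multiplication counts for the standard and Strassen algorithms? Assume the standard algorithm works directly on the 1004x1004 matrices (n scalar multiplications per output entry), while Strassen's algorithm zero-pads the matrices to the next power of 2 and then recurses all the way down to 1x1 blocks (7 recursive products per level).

Matrix multiplication for 1004x1004 matrices:

Strassen's algorithm requires power-of-2 dimensions. Pad 1004x1004 to 1024x1024 (next power of 2).

Standard algorithm: 1004^3 = 1012048064 multiplications
Strassen's algorithm: 7^(log2(1024)) = 7^10 = 282475249 multiplications
Savings: 1012048064 - 282475249 = 729572815 multiplications

Standard: 1012048064 multiplications (1004^3). Strassen: 282475249 multiplications (7^10, after padding to 1024x1024). Strassen reduces 8 recursive multiplications to 7 at each level.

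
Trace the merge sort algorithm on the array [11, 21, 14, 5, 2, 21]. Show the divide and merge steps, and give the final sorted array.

Merge sort trace:

Split: [11, 21, 14, 5, 2, 21] -> [11, 21, 14] and [5, 2, 21]
  Split: [11, 21, 14] -> [11] and [21, 14]
    Split: [21, 14] -> [21] and [14]
    Merge: [21] + [14] -> [14, 21]
  Merge: [11] + [14, 21] -> [11, 14, 21]
  Split: [5, 2, 21] -> [5] and [2, 21]
    Split: [2, 21] -> [2] and [21]
    Merge: [2] + [21] -> [2, 21]
  Merge: [5] + [2, 21] -> [2, 5, 21]
Merge: [11, 14, 21] + [2, 5, 21] -> [2, 5, 11, 14, 21, 21]

Final sorted array: [2, 5, 11, 14, 21, 21]

The merge sort proceeds by recursively splitting the array and merging sorted halves.
After all merges, the sorted array is [2, 5, 11, 14, 21, 21].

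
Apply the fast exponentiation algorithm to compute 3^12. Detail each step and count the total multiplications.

Computing 3^12 by squaring (build up from 3^1; each line after the first costs one multiplication):

3^1 = 3
3^2 = (3^1)^2 = 3^2 = 9
3^3 = 3 * 3^2 = 3 * 9 = 27
3^6 = (3^3)^2 = 27^2 = 729
3^12 = (3^6)^2 = 729^2 = 531441

Result: 531441
Multiplications needed: 4 (4 lines after 3^1)

3^12 = 531441. Using exponentiation by squaring, this requires 4 multiplications. The key idea: if the exponent is even, square the half-power; if odd, multiply by the base once.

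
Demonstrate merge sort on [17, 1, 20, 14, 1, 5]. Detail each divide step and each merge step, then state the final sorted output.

Merge sort trace:

Split: [17, 1, 20, 14, 1, 5] -> [17, 1, 20] and [14, 1, 5]
  Split: [17, 1, 20] -> [17] and [1, 20]
    Split: [1, 20] -> [1] and [20]
    Merge: [1] + [20] -> [1, 20]
  Merge: [17] + [1, 20] -> [1, 17, 20]
  Split: [14, 1, 5] -> [14] and [1, 5]
    Split: [1, 5] -> [1] and [5]
    Merge: [1] + [5] -> [1, 5]
  Merge: [14] + [1, 5] -> [1, 5, 14]
Merge: [1, 17, 20] + [1, 5, 14] -> [1, 1, 5, 14, 17, 20]

Final sorted array: [1, 1, 5, 14, 17, 20]

The merge sort proceeds by recursively splitting the array and merging sorted halves.
After all merges, the sorted array is [1, 1, 5, 14, 17, 20].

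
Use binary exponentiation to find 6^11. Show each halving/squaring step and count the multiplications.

Computing 6^11 by squaring (build up from 6^1; each line after the first costs one multiplication):

6^1 = 6
6^2 = (6^1)^2 = 6^2 = 36
6^4 = (6^2)^2 = 36^2 = 1296
6^5 = 6 * 6^4 = 6 * 1296 = 7776
6^10 = (6^5)^2 = 7776^2 = 60466176
6^11 = 6 * 6^10 = 6 * 60466176 = 362797056

Result: 362797056
Multiplications needed: 5 (5 lines after 6^1)

6^11 = 362797056. Using exponentiation by squaring, this requires 5 multiplications. The key idea: if the exponent is even, square the half-power; if odd, multiply by the base once.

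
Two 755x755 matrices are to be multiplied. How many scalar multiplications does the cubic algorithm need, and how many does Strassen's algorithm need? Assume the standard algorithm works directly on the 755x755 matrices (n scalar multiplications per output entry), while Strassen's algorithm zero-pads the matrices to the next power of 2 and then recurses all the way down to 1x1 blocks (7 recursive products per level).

Matrix multiplication for 755x755 matrices:

Strassen's algorithm requires power-of-2 dimensions. Pad 755x755 to 1024x1024 (next power of 2).

Standard algorithm: 755^3 = 430368875 multiplications
Strassen's algorithm: 7^(log2(1024)) = 7^10 = 282475249 multiplications
Savings: 430368875 - 282475249 = 147893626 multiplications

Standard: 430368875 multiplications (755^3). Strassen: 282475249 multiplications (7^10, after padding to 1024x1024). Strassen reduces 8 recursive multiplications to 7 at each level.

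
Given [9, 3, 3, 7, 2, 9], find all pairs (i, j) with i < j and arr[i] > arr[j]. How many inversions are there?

Finding inversions in [9, 3, 3, 7, 2, 9]:

(0, 1): arr[0]=9 > arr[1]=3
(0, 2): arr[0]=9 > arr[2]=3
(0, 3): arr[0]=9 > arr[3]=7
(0, 4): arr[0]=9 > arr[4]=2
(1, 4): arr[1]=3 > arr[4]=2
(2, 4): arr[2]=3 > arr[4]=2
(3, 4): arr[3]=7 > arr[4]=2

Total inversions: 7

The array has 7 inversion(s): (0,1), (0,2), (0,3), (0,4), (1,4), (2,4), (3,4). Each pair (i,j) satisfies i < j and arr[i] > arr[j].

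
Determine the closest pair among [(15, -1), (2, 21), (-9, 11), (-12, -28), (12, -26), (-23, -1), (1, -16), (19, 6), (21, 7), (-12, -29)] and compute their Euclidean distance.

Computing all pairwise distances among 10 points:

d((15, -1), (2, 21)) = 25.5539
d((15, -1), (-9, 11)) = 26.8328
d((15, -1), (-12, -28)) = 38.1838
d((15, -1), (12, -26)) = 25.1794
d((15, -1), (-23, -1)) = 38.0
d((15, -1), (1, -16)) = 20.5183
d((15, -1), (19, 6)) = 8.0623
d((15, -1), (21, 7)) = 10.0
d((15, -1), (-12, -29)) = 38.8973
d((2, 21), (-9, 11)) = 14.8661
d((2, 21), (-12, -28)) = 50.9608
d((2, 21), (12, -26)) = 48.0521
d((2, 21), (-23, -1)) = 33.3017
d((2, 21), (1, -16)) = 37.0135
d((2, 21), (19, 6)) = 22.6716
d((2, 21), (21, 7)) = 23.6008
d((2, 21), (-12, -29)) = 51.923
d((-9, 11), (-12, -28)) = 39.1152
d((-9, 11), (12, -26)) = 42.5441
d((-9, 11), (-23, -1)) = 18.4391
d((-9, 11), (1, -16)) = 28.7924
d((-9, 11), (19, 6)) = 28.4429
d((-9, 11), (21, 7)) = 30.2655
d((-9, 11), (-12, -29)) = 40.1123
d((-12, -28), (12, -26)) = 24.0832
d((-12, -28), (-23, -1)) = 29.1548
d((-12, -28), (1, -16)) = 17.6918
d((-12, -28), (19, 6)) = 46.0109
d((-12, -28), (21, 7)) = 48.1041
d((-12, -28), (-12, -29)) = 1.0 <-- minimum
d((12, -26), (-23, -1)) = 43.0116
d((12, -26), (1, -16)) = 14.8661
d((12, -26), (19, 6)) = 32.7567
d((12, -26), (21, 7)) = 34.2053
d((12, -26), (-12, -29)) = 24.1868
d((-23, -1), (1, -16)) = 28.3019
d((-23, -1), (19, 6)) = 42.5793
d((-23, -1), (21, 7)) = 44.7214
d((-23, -1), (-12, -29)) = 30.0832
d((1, -16), (19, 6)) = 28.4253
d((1, -16), (21, 7)) = 30.4795
d((1, -16), (-12, -29)) = 18.3848
d((19, 6), (21, 7)) = 2.2361
d((19, 6), (-12, -29)) = 46.7547
d((21, 7), (-12, -29)) = 48.8365

Closest pair: (-12, -28) and (-12, -29) with distance 1.0

The closest pair is (-12, -28) and (-12, -29) with Euclidean distance 1.0. For 10 points, brute-force pairwise comparison is shown above. For large n, the divide-and-conquer algorithm (sort by x, recurse on halves, check the dividing strip) achieves O(n log n).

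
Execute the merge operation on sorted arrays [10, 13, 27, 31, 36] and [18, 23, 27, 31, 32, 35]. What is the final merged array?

Merging process:

Compare 10 vs 18: take 10 from left. Merged: [10]
Compare 13 vs 18: take 13 from left. Merged: [10, 13]
Compare 27 vs 18: take 18 from right. Merged: [10, 13, 18]
Compare 27 vs 23: take 23 from right. Merged: [10, 13, 18, 23]
Compare 27 vs 27: take 27 from left. Merged: [10, 13, 18, 23, 27]
Compare 31 vs 27: take 27 from right. Merged: [10, 13, 18, 23, 27, 27]
Compare 31 vs 31: take 31 from left. Merged: [10, 13, 18, 23, 27, 27, 31]
Compare 36 vs 31: take 31 from right. Merged: [10, 13, 18, 23, 27, 27, 31, 31]
Compare 36 vs 32: take 32 from right. Merged: [10, 13, 18, 23, 27, 27, 31, 31, 32]
Compare 36 vs 35: take 35 from right. Merged: [10, 13, 18, 23, 27, 27, 31, 31, 32, 35]
Append remaining from left: [36]. Merged: [10, 13, 18, 23, 27, 27, 31, 31, 32, 35, 36]

Final merged array: [10, 13, 18, 23, 27, 27, 31, 31, 32, 35, 36]
Total comparisons: 10

The merged array is [10, 13, 18, 23, 27, 27, 31, 31, 32, 35, 36], requiring 10 comparisons. The merge step runs in O(n) time where n is the total number of elements.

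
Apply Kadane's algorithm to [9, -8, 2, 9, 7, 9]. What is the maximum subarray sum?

Using Kadane's algorithm on [9, -8, 2, 9, 7, 9]:

Scanning through the array:
Position 1 (value -8): max_ending_here = 1, max_so_far = 9
Position 2 (value 2): max_ending_here = 3, max_so_far = 9
Position 3 (value 9): max_ending_here = 12, max_so_far = 12
Position 4 (value 7): max_ending_here = 19, max_so_far = 19
Position 5 (value 9): max_ending_here = 28, max_so_far = 28

Maximum subarray: [9, -8, 2, 9, 7, 9]
Maximum sum: 28

The maximum subarray is [9, -8, 2, 9, 7, 9] with sum 28. This subarray runs from index 0 to index 5.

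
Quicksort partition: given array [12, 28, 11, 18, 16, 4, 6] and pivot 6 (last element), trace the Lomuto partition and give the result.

Lomuto partition with pivot = 6:

Initial array: [12, 28, 11, 18, 16, 4, 6]

arr[0]=12 > 6: no swap
arr[1]=28 > 6: no swap
arr[2]=11 > 6: no swap
arr[3]=18 > 6: no swap
arr[4]=16 > 6: no swap
arr[5]=4 <= 6: swap with position 0, array becomes [4, 28, 11, 18, 16, 12, 6]

Place pivot at position 1: [4, 6, 11, 18, 16, 12, 28]
Pivot position: 1

After partitioning with pivot 6, the array becomes [4, 6, 11, 18, 16, 12, 28]. The pivot is placed at index 1. All elements to the left of the pivot are <= 6, and all elements to the right are > 6.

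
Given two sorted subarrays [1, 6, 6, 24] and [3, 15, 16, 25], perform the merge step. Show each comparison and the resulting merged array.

Merging process:

Compare 1 vs 3: take 1 from left. Merged: [1]
Compare 6 vs 3: take 3 from right. Merged: [1, 3]
Compare 6 vs 15: take 6 from left. Merged: [1, 3, 6]
Compare 6 vs 15: take 6 from left. Merged: [1, 3, 6, 6]
Compare 24 vs 15: take 15 from right. Merged: [1, 3, 6, 6, 15]
Compare 24 vs 16: take 16 from right. Merged: [1, 3, 6, 6, 15, 16]
Compare 24 vs 25: take 24 from left. Merged: [1, 3, 6, 6, 15, 16, 24]
Append remaining from right: [25]. Merged: [1, 3, 6, 6, 15, 16, 24, 25]

Final merged array: [1, 3, 6, 6, 15, 16, 24, 25]
Total comparisons: 7

The merged array is [1, 3, 6, 6, 15, 16, 24, 25], requiring 7 comparisons. The merge step runs in O(n) time where n is the total number of elements.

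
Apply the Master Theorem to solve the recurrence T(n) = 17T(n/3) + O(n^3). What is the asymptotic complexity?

Master Theorem for T(n) = 17T(n/3) + O(n^3):

a = 17, b = 3, c = 3
log_b(a) = log_3(17) = 2.5789

Case 3: c = 3 > log_3(17) = 2.5789
T(n) = O(n^3) = O(n^3)

For T(n) = 17T(n/3) + O(n^3): log_3(17) = 2.5789. This is Case 3 of the Master Theorem (c > log_b(a), work dominated by root), giving O(n^3).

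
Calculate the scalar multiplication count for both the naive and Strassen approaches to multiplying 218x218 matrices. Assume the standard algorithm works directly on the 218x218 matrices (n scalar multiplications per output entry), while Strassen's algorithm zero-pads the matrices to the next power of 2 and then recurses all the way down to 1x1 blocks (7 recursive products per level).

Matrix multiplication for 218x218 matrices:

Strassen's algorithm requires power-of-2 dimensions. Pad 218x218 to 256x256 (next power of 2).

Standard algorithm: 218^3 = 10360232 multiplications
Strassen's algorithm: 7^(log2(256)) = 7^8 = 5764801 multiplications
Savings: 10360232 - 5764801 = 4595431 multiplications

Standard: 10360232 multiplications (218^3). Strassen: 5764801 multiplications (7^8, after padding to 256x256). Strassen reduces 8 recursive multiplications to 7 at each level.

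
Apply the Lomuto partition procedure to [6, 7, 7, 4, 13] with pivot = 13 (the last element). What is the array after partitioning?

Lomuto partition with pivot = 13:

Initial array: [6, 7, 7, 4, 13]

arr[0]=6 <= 13: swap with position 0, array becomes [6, 7, 7, 4, 13]
arr[1]=7 <= 13: swap with position 1, array becomes [6, 7, 7, 4, 13]
arr[2]=7 <= 13: swap with position 2, array becomes [6, 7, 7, 4, 13]
arr[3]=4 <= 13: swap with position 3, array becomes [6, 7, 7, 4, 13]

Place pivot at position 4: [6, 7, 7, 4, 13]
Pivot position: 4

After partitioning with pivot 13, the array becomes [6, 7, 7, 4, 13]. The pivot is placed at index 4. All elements to the left of the pivot are <= 13, and all elements to the right are > 13.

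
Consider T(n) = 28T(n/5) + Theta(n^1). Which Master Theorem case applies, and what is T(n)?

Master Theorem for T(n) = 28T(n/5) + O(n^1):

a = 28, b = 5, c = 1
log_b(a) = log_5(28) = 2.0704

Case 1: c = 1 < log_5(28) = 2.0704
T(n) = O(n^(log_5 28))

For T(n) = 28T(n/5) + O(n^1): log_5(28) = 2.0704. This is Case 1 of the Master Theorem (c < log_b(a), work dominated by leaves), giving O(n^(log_5 28)).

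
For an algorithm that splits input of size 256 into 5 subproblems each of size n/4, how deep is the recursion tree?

For divide and conquer with division factor 4:

Problem sizes at each level:
Level 0: 256
Level 1: 64
Level 2: 16
Level 3: 4
Level 4: 1

The root is level 0 and the size-1 base case is level 4 (the tree spans levels 0 through 4, i.e. 5 levels counting the root), so the depth is the number of divisions: log_4(256) = 4

The recursion tree depth is log_4(256) = 4. At each level, the problem size is divided by 4, so it takes 4 divisions to reduce to a base case of size 1. The algorithm makes 5 recursive calls at each level.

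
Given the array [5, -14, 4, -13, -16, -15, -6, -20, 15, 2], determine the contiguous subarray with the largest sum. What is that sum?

Using Kadane's algorithm on [5, -14, 4, -13, -16, -15, -6, -20, 15, 2]:

Scanning through the array:
Position 1 (value -14): max_ending_here = -9, max_so_far = 5
Position 2 (value 4): max_ending_here = 4, max_so_far = 5
Position 3 (value -13): max_ending_here = -9, max_so_far = 5
Position 4 (value -16): max_ending_here = -16, max_so_far = 5
Position 5 (value -15): max_ending_here = -15, max_so_far = 5
Position 6 (value -6): max_ending_here = -6, max_so_far = 5
Position 7 (value -20): max_ending_here = -20, max_so_far = 5
Position 8 (value 15): max_ending_here = 15, max_so_far = 15
Position 9 (value 2): max_ending_here = 17, max_so_far = 17

Maximum subarray: [15, 2]
Maximum sum: 17

The maximum subarray is [15, 2] with sum 17. This subarray runs from index 8 to index 9.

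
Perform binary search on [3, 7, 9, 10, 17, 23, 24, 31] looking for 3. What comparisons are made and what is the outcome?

Binary search for 3 in [3, 7, 9, 10, 17, 23, 24, 31]:

lo=0, hi=7, mid=3, arr[mid]=10 -> 10 > 3, search left half
lo=0, hi=2, mid=1, arr[mid]=7 -> 7 > 3, search left half
lo=0, hi=0, mid=0, arr[mid]=3 -> Found target at index 0!

Binary search finds 3 at index 0 after 3 comparisons. The search repeatedly halves the search space by comparing with the middle element.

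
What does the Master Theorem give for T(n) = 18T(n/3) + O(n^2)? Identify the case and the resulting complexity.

Master Theorem for T(n) = 18T(n/3) + O(n^2):

a = 18, b = 3, c = 2
log_b(a) = log_3(18) = 2.6309

Case 1: c = 2 < log_3(18) = 2.6309
T(n) = O(n^(log_3 18))

For T(n) = 18T(n/3) + O(n^2): log_3(18) = 2.6309. This is Case 1 of the Master Theorem (c < log_b(a), work dominated by leaves), giving O(n^(log_3 18)).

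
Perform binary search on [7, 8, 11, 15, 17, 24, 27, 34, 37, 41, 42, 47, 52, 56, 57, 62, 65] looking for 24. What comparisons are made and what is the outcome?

Binary search for 24 in [7, 8, 11, 15, 17, 24, 27, 34, 37, 41, 42, 47, 52, 56, 57, 62, 65]:

lo=0, hi=16, mid=8, arr[mid]=37 -> 37 > 24, search left half
lo=0, hi=7, mid=3, arr[mid]=15 -> 15 < 24, search right half
lo=4, hi=7, mid=5, arr[mid]=24 -> Found target at index 5!

Binary search finds 24 at index 5 after 3 comparisons. The search repeatedly halves the search space by comparing with the middle element.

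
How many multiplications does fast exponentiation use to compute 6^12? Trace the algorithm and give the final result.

Computing 6^12 by squaring (build up from 6^1; each line after the first costs one multiplication):

6^1 = 6
6^2 = (6^1)^2 = 6^2 = 36
6^3 = 6 * 6^2 = 6 * 36 = 216
6^6 = (6^3)^2 = 216^2 = 46656
6^12 = (6^6)^2 = 46656^2 = 2176782336

Result: 2176782336
Multiplications needed: 4 (4 lines after 6^1)

6^12 = 2176782336. Using exponentiation by squaring, this requires 4 multiplications. The key idea: if the exponent is even, square the half-power; if odd, multiply by the base once.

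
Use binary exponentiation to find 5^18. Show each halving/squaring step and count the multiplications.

Computing 5^18 by squaring (build up from 5^1; each line after the first costs one multiplication):

5^1 = 5
5^2 = (5^1)^2 = 5^2 = 25
5^4 = (5^2)^2 = 25^2 = 625
5^8 = (5^4)^2 = 625^2 = 390625
5^9 = 5 * 5^8 = 5 * 390625 = 1953125
5^18 = (5^9)^2 = 1953125^2 = 3814697265625

Result: 3814697265625
Multiplications needed: 5 (5 lines after 5^1)

5^18 = 3814697265625. Using exponentiation by squaring, this requires 5 multiplications. The key idea: if the exponent is even, square the half-power; if odd, multiply by the base once.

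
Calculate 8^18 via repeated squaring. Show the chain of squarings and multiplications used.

Computing 8^18 by squaring (build up from 8^1; each line after the first costs one multiplication):

8^1 = 8
8^2 = (8^1)^2 = 8^2 = 64
8^4 = (8^2)^2 = 64^2 = 4096
8^8 = (8^4)^2 = 4096^2 = 16777216
8^9 = 8 * 8^8 = 8 * 16777216 = 134217728
8^18 = (8^9)^2 = 134217728^2 = 18014398509481984

Result: 18014398509481984
Multiplications needed: 5 (5 lines after 8^1)

8^18 = 18014398509481984. Using exponentiation by squaring, this requires 5 multiplications. The key idea: if the exponent is even, square the half-power; if odd, multiply by the base once.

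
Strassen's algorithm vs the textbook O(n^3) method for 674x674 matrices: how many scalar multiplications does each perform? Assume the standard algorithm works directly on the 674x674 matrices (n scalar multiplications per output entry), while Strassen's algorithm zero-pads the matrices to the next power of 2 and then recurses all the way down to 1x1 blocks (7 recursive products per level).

Matrix multiplication for 674x674 matrices:

Strassen's algorithm requires power-of-2 dimensions. Pad 674x674 to 1024x1024 (next power of 2).

Standard algorithm: 674^3 = 306182024 multiplications
Strassen's algorithm: 7^(log2(1024)) = 7^10 = 282475249 multiplications
Savings: 306182024 - 282475249 = 23706775 multiplications

Standard: 306182024 multiplications (674^3). Strassen: 282475249 multiplications (7^10, after padding to 1024x1024). Strassen reduces 8 recursive multiplications to 7 at each level.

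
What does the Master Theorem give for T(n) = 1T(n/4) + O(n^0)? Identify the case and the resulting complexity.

Master Theorem for T(n) = 1T(n/4) + O(n^0):

a = 1, b = 4, c = 0
log_b(a) = log_4(1) = 0.0000

Case 2: c = 0 = log_4(1) = 0.0000
T(n) = O(n^0 log n) = O(log n)

For T(n) = 1T(n/4) + O(n^0): log_4(1) = 0.0000. This is Case 2 of the Master Theorem (c = log_b(a), equal work at all levels), giving O(log n).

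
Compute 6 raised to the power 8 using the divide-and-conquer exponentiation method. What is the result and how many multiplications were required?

Computing 6^8 by squaring (build up from 6^1; each line after the first costs one multiplication):

6^1 = 6
6^2 = (6^1)^2 = 6^2 = 36
6^4 = (6^2)^2 = 36^2 = 1296
6^8 = (6^4)^2 = 1296^2 = 1679616

Result: 1679616
Multiplications needed: 3 (3 lines after 6^1)

6^8 = 1679616. Using exponentiation by squaring, this requires 3 multiplications. The key idea: if the exponent is even, square the half-power; if odd, multiply by the base once.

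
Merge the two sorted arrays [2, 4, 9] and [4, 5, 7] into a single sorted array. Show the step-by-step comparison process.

Merging process:

Compare 2 vs 4: take 2 from left. Merged: [2]
Compare 4 vs 4: take 4 from left. Merged: [2, 4]
Compare 9 vs 4: take 4 from right. Merged: [2, 4, 4]
Compare 9 vs 5: take 5 from right. Merged: [2, 4, 4, 5]
Compare 9 vs 7: take 7 from right. Merged: [2, 4, 4, 5, 7]
Append remaining from left: [9]. Merged: [2, 4, 4, 5, 7, 9]

Final merged array: [2, 4, 4, 5, 7, 9]
Total comparisons: 5

The merged array is [2, 4, 4, 5, 7, 9], requiring 5 comparisons. The merge step runs in O(n) time where n is the total number of elements.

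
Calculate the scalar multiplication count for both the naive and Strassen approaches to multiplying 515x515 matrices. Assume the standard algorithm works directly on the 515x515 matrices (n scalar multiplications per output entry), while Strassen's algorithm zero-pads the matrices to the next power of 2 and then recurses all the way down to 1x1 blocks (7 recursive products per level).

Matrix multiplication for 515x515 matrices:

Strassen's algorithm requires power-of-2 dimensions. Pad 515x515 to 1024x1024 (next power of 2).

Standard algorithm: 515^3 = 136590875 multiplications
Strassen's algorithm: 7^(log2(1024)) = 7^10 = 282475249 multiplications
Difference: 136590875 - 282475249 = -145884374 (Strassen uses MORE here due to padding overhead — for small or just-over-power-of-2 n, padding can outweigh the per-level savings)

Standard: 136590875 multiplications (515^3). Strassen: 282475249 multiplications (7^10, after padding to 1024x1024). Strassen reduces 8 recursive multiplications to 7 at each level.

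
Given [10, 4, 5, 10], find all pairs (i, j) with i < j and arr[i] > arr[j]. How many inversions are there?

Finding inversions in [10, 4, 5, 10]:

(0, 1): arr[0]=10 > arr[1]=4
(0, 2): arr[0]=10 > arr[2]=5

Total inversions: 2

The array has 2 inversion(s): (0,1), (0,2). Each pair (i,j) satisfies i < j and arr[i] > arr[j].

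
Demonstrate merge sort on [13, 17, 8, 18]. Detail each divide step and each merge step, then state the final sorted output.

Merge sort trace:

Split: [13, 17, 8, 18] -> [13, 17] and [8, 18]
  Split: [13, 17] -> [13] and [17]
  Merge: [13] + [17] -> [13, 17]
  Split: [8, 18] -> [8] and [18]
  Merge: [8] + [18] -> [8, 18]
Merge: [13, 17] + [8, 18] -> [8, 13, 17, 18]

Final sorted array: [8, 13, 17, 18]

The merge sort proceeds by recursively splitting the array and merging sorted halves.
After all merges, the sorted array is [8, 13, 17, 18].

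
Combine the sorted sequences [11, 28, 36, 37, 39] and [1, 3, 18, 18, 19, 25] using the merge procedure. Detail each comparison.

Merging process:

Compare 11 vs 1: take 1 from right. Merged: [1]
Compare 11 vs 3: take 3 from right. Merged: [1, 3]
Compare 11 vs 18: take 11 from left. Merged: [1, 3, 11]
Compare 28 vs 18: take 18 from right. Merged: [1, 3, 11, 18]
Compare 28 vs 18: take 18 from right. Merged: [1, 3, 11, 18, 18]
Compare 28 vs 19: take 19 from right. Merged: [1, 3, 11, 18, 18, 19]
Compare 28 vs 25: take 25 from right. Merged: [1, 3, 11, 18, 18, 19, 25]
Append remaining from left: [28, 36, 37, 39]. Merged: [1, 3, 11, 18, 18, 19, 25, 28, 36, 37, 39]

Final merged array: [1, 3, 11, 18, 18, 19, 25, 28, 36, 37, 39]
Total comparisons: 7

The merged array is [1, 3, 11, 18, 18, 19, 25, 28, 36, 37, 39], requiring 7 comparisons. The merge step runs in O(n) time where n is the total number of elements.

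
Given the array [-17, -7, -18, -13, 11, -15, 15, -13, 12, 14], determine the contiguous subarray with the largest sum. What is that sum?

Using Kadane's algorithm on [-17, -7, -18, -13, 11, -15, 15, -13, 12, 14]:

Scanning through the array:
Position 1 (value -7): max_ending_here = -7, max_so_far = -7
Position 2 (value -18): max_ending_here = -18, max_so_far = -7
Position 3 (value -13): max_ending_here = -13, max_so_far = -7
Position 4 (value 11): max_ending_here = 11, max_so_far = 11
Position 5 (value -15): max_ending_here = -4, max_so_far = 11
Position 6 (value 15): max_ending_here = 15, max_so_far = 15
Position 7 (value -13): max_ending_here = 2, max_so_far = 15
Position 8 (value 12): max_ending_here = 14, max_so_far = 15
Position 9 (value 14): max_ending_here = 28, max_so_far = 28

Maximum subarray: [15, -13, 12, 14]
Maximum sum: 28

The maximum subarray is [15, -13, 12, 14] with sum 28. This subarray runs from index 6 to index 9.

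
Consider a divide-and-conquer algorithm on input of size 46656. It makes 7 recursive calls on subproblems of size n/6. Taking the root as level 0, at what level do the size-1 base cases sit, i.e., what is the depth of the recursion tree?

For divide and conquer with division factor 6:

Problem sizes at each level:
Level 0: 46656
Level 1: 7776
Level 2: 1296
Level 3: 216
Level 4: 36
Level 5: 6
Level 6: 1

The root is level 0 and the size-1 base case is level 6 (the tree spans levels 0 through 6, i.e. 7 levels counting the root), so the depth is the number of divisions: log_6(46656) = 6

The recursion tree depth is log_6(46656) = 6. At each level, the problem size is divided by 6, so it takes 6 divisions to reduce to a base case of size 1. The algorithm makes 7 recursive calls at each level.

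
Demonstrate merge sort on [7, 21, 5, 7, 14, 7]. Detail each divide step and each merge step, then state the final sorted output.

Merge sort trace:

Split: [7, 21, 5, 7, 14, 7] -> [7, 21, 5] and [7, 14, 7]
  Split: [7, 21, 5] -> [7] and [21, 5]
    Split: [21, 5] -> [21] and [5]
    Merge: [21] + [5] -> [5, 21]
  Merge: [7] + [5, 21] -> [5, 7, 21]
  Split: [7, 14, 7] -> [7] and [14, 7]
    Split: [14, 7] -> [14] and [7]
    Merge: [14] + [7] -> [7, 14]
  Merge: [7] + [7, 14] -> [7, 7, 14]
Merge: [5, 7, 21] + [7, 7, 14] -> [5, 7, 7, 7, 14, 21]

Final sorted array: [5, 7, 7, 7, 14, 21]

The merge sort proceeds by recursively splitting the array and merging sorted halves.
After all merges, the sorted array is [5, 7, 7, 7, 14, 21].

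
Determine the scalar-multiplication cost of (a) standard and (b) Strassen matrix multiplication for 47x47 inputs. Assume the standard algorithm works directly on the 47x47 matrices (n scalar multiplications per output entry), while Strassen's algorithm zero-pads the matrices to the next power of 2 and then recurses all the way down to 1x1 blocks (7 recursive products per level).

Matrix multiplication for 47x47 matrices:

Strassen's algorithm requires power-of-2 dimensions. Pad 47x47 to 64x64 (next power of 2).

Standard algorithm: 47^3 = 103823 multiplications
Strassen's algorithm: 7^(log2(64)) = 7^6 = 117649 multiplications
Difference: 103823 - 117649 = -13826 (Strassen uses MORE here due to padding overhead — for small or just-over-power-of-2 n, padding can outweigh the per-level savings)

Standard: 103823 multiplications (47^3). Strassen: 117649 multiplications (7^6, after padding to 64x64). Strassen reduces 8 recursive multiplications to 7 at each level.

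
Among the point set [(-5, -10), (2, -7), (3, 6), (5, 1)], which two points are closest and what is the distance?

Computing all pairwise distances among 4 points:

d((-5, -10), (2, -7)) = 7.6158
d((-5, -10), (3, 6)) = 17.8885
d((-5, -10), (5, 1)) = 14.8661
d((2, -7), (3, 6)) = 13.0384
d((2, -7), (5, 1)) = 8.544
d((3, 6), (5, 1)) = 5.3852 <-- minimum

Closest pair: (3, 6) and (5, 1) with distance 5.3852

The closest pair is (3, 6) and (5, 1) with Euclidean distance 5.3852. For 4 points, brute-force pairwise comparison is shown above. For large n, the divide-and-conquer algorithm (sort by x, recurse on halves, check the dividing strip) achieves O(n log n).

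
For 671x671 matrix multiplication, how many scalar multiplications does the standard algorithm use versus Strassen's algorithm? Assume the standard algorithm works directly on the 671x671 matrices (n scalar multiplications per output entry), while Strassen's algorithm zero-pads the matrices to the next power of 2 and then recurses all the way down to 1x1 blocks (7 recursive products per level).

Matrix multiplication for 671x671 matrices:

Strassen's algorithm requires power-of-2 dimensions. Pad 671x671 to 1024x1024 (next power of 2).

Standard algorithm: 671^3 = 302111711 multiplications
Strassen's algorithm: 7^(log2(1024)) = 7^10 = 282475249 multiplications
Savings: 302111711 - 282475249 = 19636462 multiplications

Standard: 302111711 multiplications (671^3). Strassen: 282475249 multiplications (7^10, after padding to 1024x1024). Strassen reduces 8 recursive multiplications to 7 at each level.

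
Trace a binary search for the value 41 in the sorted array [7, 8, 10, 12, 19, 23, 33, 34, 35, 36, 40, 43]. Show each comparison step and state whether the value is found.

Binary search for 41 in [7, 8, 10, 12, 19, 23, 33, 34, 35, 36, 40, 43]:

lo=0, hi=11, mid=5, arr[mid]=23 -> 23 < 41, search right half
lo=6, hi=11, mid=8, arr[mid]=35 -> 35 < 41, search right half
lo=9, hi=11, mid=10, arr[mid]=40 -> 40 < 41, search right half
lo=11, hi=11, mid=11, arr[mid]=43 -> 43 > 41, search left half
lo=11 > hi=10, target 41 not found

Binary search determines that 41 is not in the array after 4 comparisons. The search space was exhausted without finding the target.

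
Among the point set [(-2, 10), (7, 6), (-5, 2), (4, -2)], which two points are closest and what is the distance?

Computing all pairwise distances among 4 points:

d((-2, 10), (7, 6)) = 9.8489
d((-2, 10), (-5, 2)) = 8.544 <-- minimum
d((-2, 10), (4, -2)) = 13.4164
d((7, 6), (-5, 2)) = 12.6491
d((7, 6), (4, -2)) = 8.544 <-- minimum
d((-5, 2), (4, -2)) = 9.8489

Minimum distance: 8.544 (tie among 2 pairs: (-2, 10) and (-5, 2); (7, 6) and (4, -2))

The minimum Euclidean distance is 8.544. There is a tie: 2 pairs achieve this minimum — (-2, 10) and (-5, 2); (7, 6) and (4, -2). Any of these is a valid closest pair. For 4 points, brute-force pairwise comparison is shown above. For large n, the divide-and-conquer algorithm (sort by x, recurse on halves, check the dividing strip) achieves O(n log n).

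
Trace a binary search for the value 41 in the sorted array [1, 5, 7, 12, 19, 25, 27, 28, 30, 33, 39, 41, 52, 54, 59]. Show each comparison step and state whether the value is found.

Binary search for 41 in [1, 5, 7, 12, 19, 25, 27, 28, 30, 33, 39, 41, 52, 54, 59]:

lo=0, hi=14, mid=7, arr[mid]=28 -> 28 < 41, search right half
lo=8, hi=14, mid=11, arr[mid]=41 -> Found target at index 11!

Binary search finds 41 at index 11 after 2 comparisons. The search repeatedly halves the search space by comparing with the middle element.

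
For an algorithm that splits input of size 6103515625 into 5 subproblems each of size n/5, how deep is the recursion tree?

For divide and conquer with division factor 5:

Problem sizes at each level:
Level 0: 6103515625
Level 1: 1220703125
Level 2: 244140625
Level 3: 48828125
Level 4: 9765625
Level 5: 1953125
Level 6: 390625
Level 7: 78125
Level 8: 15625
Level 9: 3125
Level 10: 625
Level 11: 125
Level 12: 25
Level 13: 5
Level 14: 1

The root is level 0 and the size-1 base case is level 14 (the tree spans levels 0 through 14, i.e. 15 levels counting the root), so the depth is the number of divisions: log_5(6103515625) = 14

The recursion tree depth is log_5(6103515625) = 14. At each level, the problem size is divided by 5, so it takes 14 divisions to reduce to a base case of size 1. The algorithm makes 5 recursive calls at each level.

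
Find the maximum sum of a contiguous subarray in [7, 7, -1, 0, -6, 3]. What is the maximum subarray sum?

Using Kadane's algorithm on [7, 7, -1, 0, -6, 3]:

Scanning through the array:
Position 1 (value 7): max_ending_here = 14, max_so_far = 14
Position 2 (value -1): max_ending_here = 13, max_so_far = 14
Position 3 (value 0): max_ending_here = 13, max_so_far = 14
Position 4 (value -6): max_ending_here = 7, max_so_far = 14
Position 5 (value 3): max_ending_here = 10, max_so_far = 14

Maximum subarray: [7, 7]
Maximum sum: 14

The maximum subarray is [7, 7] with sum 14. This subarray runs from index 0 to index 1.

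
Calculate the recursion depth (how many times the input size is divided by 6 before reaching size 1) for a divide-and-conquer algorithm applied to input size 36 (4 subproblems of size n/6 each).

For divide and conquer with division factor 6:

Problem sizes at each level:
Level 0: 36
Level 1: 6
Level 2: 1

The root is level 0 and the size-1 base case is level 2 (the tree spans levels 0 through 2, i.e. 3 levels counting the root), so the depth is the number of divisions: log_6(36) = 2

The recursion tree depth is log_6(36) = 2. At each level, the problem size is divided by 6, so it takes 2 divisions to reduce to a base case of size 1. The algorithm makes 4 recursive calls at each level.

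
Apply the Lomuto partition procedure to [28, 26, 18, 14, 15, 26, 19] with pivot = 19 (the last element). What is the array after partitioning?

Lomuto partition with pivot = 19:

Initial array: [28, 26, 18, 14, 15, 26, 19]

arr[0]=28 > 19: no swap
arr[1]=26 > 19: no swap
arr[2]=18 <= 19: swap with position 0, array becomes [18, 26, 28, 14, 15, 26, 19]
arr[3]=14 <= 19: swap with position 1, array becomes [18, 14, 28, 26, 15, 26, 19]
arr[4]=15 <= 19: swap with position 2, array becomes [18, 14, 15, 26, 28, 26, 19]
arr[5]=26 > 19: no swap

Place pivot at position 3: [18, 14, 15, 19, 28, 26, 26]
Pivot position: 3

After partitioning with pivot 19, the array becomes [18, 14, 15, 19, 28, 26, 26]. The pivot is placed at index 3. All elements to the left of the pivot are <= 19, and all elements to the right are > 19.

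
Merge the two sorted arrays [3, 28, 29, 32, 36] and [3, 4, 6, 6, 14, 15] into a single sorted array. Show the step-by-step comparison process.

Merging process:

Compare 3 vs 3: take 3 from left. Merged: [3]
Compare 28 vs 3: take 3 from right. Merged: [3, 3]
Compare 28 vs 4: take 4 from right. Merged: [3, 3, 4]
Compare 28 vs 6: take 6 from right. Merged: [3, 3, 4, 6]
Compare 28 vs 6: take 6 from right. Merged: [3, 3, 4, 6, 6]
Compare 28 vs 14: take 14 from right. Merged: [3, 3, 4, 6, 6, 14]
Compare 28 vs 15: take 15 from right. Merged: [3, 3, 4, 6, 6, 14, 15]
Append remaining from left: [28, 29, 32, 36]. Merged: [3, 3, 4, 6, 6, 14, 15, 28, 29, 32, 36]

Final merged array: [3, 3, 4, 6, 6, 14, 15, 28, 29, 32, 36]
Total comparisons: 7

The merged array is [3, 3, 4, 6, 6, 14, 15, 28, 29, 32, 36], requiring 7 comparisons. The merge step runs in O(n) time where n is the total number of elements.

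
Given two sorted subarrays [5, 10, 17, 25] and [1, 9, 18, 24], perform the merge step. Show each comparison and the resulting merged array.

Merging process:

Compare 5 vs 1: take 1 from right. Merged: [1]
Compare 5 vs 9: take 5 from left. Merged: [1, 5]
Compare 10 vs 9: take 9 from right. Merged: [1, 5, 9]
Compare 10 vs 18: take 10 from left. Merged: [1, 5, 9, 10]
Compare 17 vs 18: take 17 from left. Merged: [1, 5, 9, 10, 17]
Compare 25 vs 18: take 18 from right. Merged: [1, 5, 9, 10, 17, 18]
Compare 25 vs 24: take 24 from right. Merged: [1, 5, 9, 10, 17, 18, 24]
Append remaining from left: [25]. Merged: [1, 5, 9, 10, 17, 18, 24, 25]

Final merged array: [1, 5, 9, 10, 17, 18, 24, 25]
Total comparisons: 7

The merged array is [1, 5, 9, 10, 17, 18, 24, 25], requiring 7 comparisons. The merge step runs in O(n) time where n is the total number of elements.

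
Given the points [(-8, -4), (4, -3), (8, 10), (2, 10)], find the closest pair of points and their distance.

Computing all pairwise distances among 4 points:

d((-8, -4), (4, -3)) = 12.0416
d((-8, -4), (8, 10)) = 21.2603
d((-8, -4), (2, 10)) = 17.2047
d((4, -3), (8, 10)) = 13.6015
d((4, -3), (2, 10)) = 13.1529
d((8, 10), (2, 10)) = 6.0 <-- minimum

Closest pair: (8, 10) and (2, 10) with distance 6.0

The closest pair is (8, 10) and (2, 10) with Euclidean distance 6.0. For 4 points, brute-force pairwise comparison is shown above. For large n, the divide-and-conquer algorithm (sort by x, recurse on halves, check the dividing strip) achieves O(n log n).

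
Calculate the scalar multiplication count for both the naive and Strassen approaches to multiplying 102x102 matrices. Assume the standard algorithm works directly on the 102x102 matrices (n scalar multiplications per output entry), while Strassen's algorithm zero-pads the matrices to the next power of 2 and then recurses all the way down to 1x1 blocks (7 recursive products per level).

Matrix multiplication for 102x102 matrices:

Strassen's algorithm requires power-of-2 dimensions. Pad 102x102 to 128x128 (next power of 2).

Standard algorithm: 102^3 = 1061208 multiplications
Strassen's algorithm: 7^(log2(128)) = 7^7 = 823543 multiplications
Savings: 1061208 - 823543 = 237665 multiplications

Standard: 1061208 multiplications (102^3). Strassen: 823543 multiplications (7^7, after padding to 128x128). Strassen reduces 8 recursive multiplications to 7 at each level.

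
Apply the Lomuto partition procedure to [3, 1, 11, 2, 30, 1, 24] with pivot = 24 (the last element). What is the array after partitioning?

Lomuto partition with pivot = 24:

Initial array: [3, 1, 11, 2, 30, 1, 24]

arr[0]=3 <= 24: swap with position 0, array becomes [3, 1, 11, 2, 30, 1, 24]
arr[1]=1 <= 24: swap with position 1, array becomes [3, 1, 11, 2, 30, 1, 24]
arr[2]=11 <= 24: swap with position 2, array becomes [3, 1, 11, 2, 30, 1, 24]
arr[3]=2 <= 24: swap with position 3, array becomes [3, 1, 11, 2, 30, 1, 24]
arr[4]=30 > 24: no swap
arr[5]=1 <= 24: swap with position 4, array becomes [3, 1, 11, 2, 1, 30, 24]

Place pivot at position 5: [3, 1, 11, 2, 1, 24, 30]
Pivot position: 5

After partitioning with pivot 24, the array becomes [3, 1, 11, 2, 1, 24, 30]. The pivot is placed at index 5. All elements to the left of the pivot are <= 24, and all elements to the right are > 24.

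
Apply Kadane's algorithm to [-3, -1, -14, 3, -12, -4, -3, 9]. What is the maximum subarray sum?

Using Kadane's algorithm on [-3, -1, -14, 3, -12, -4, -3, 9]:

Scanning through the array:
Position 1 (value -1): max_ending_here = -1, max_so_far = -1
Position 2 (value -14): max_ending_here = -14, max_so_far = -1
Position 3 (value 3): max_ending_here = 3, max_so_far = 3
Position 4 (value -12): max_ending_here = -9, max_so_far = 3
Position 5 (value -4): max_ending_here = -4, max_so_far = 3
Position 6 (value -3): max_ending_here = -3, max_so_far = 3
Position 7 (value 9): max_ending_here = 9, max_so_far = 9

Maximum subarray: [9]
Maximum sum: 9

The maximum subarray is [9] with sum 9. This subarray runs from index 7 to index 7.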